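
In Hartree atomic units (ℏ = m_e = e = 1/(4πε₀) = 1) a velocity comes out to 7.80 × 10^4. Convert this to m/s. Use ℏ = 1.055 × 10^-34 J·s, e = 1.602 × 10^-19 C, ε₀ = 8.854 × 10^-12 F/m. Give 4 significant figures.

1.705 × 10^11 m/s

One atomic unit of velocity: v_au = e²/(4πε₀ℏ) = 2.186 × 10^6 m/s.
7.80 × 10^4 × 2.186 × 10^6 m/s = 1.705 × 10^11 m/s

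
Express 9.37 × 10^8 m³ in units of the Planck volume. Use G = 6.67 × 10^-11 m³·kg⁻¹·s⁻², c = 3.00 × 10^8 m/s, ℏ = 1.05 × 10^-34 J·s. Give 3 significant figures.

2.24 × 10^113

Planck volume: V_P = (ℏG/c³)^(3/2) = 4.18 × 10^-105 m³.
9.37 × 10^8 / 4.18 × 10^-105 = 2.24 × 10^113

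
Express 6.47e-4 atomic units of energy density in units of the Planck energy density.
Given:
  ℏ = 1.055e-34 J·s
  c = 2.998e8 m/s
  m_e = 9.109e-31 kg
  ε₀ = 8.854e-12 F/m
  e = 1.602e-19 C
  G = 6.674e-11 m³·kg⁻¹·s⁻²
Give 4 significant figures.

4.091e-104

atomic unit of energy density: u_au = E_h/a₀³ = m_e⁴e¹⁰/((4πε₀)⁵ℏ⁸) = 2.929e13 J/m³
Planck energy density: u_P = c⁷/(ℏG²) = 4.632e113 J/m³
6.47e-4 × 2.929e13 / 4.632e113 = 4.091e-104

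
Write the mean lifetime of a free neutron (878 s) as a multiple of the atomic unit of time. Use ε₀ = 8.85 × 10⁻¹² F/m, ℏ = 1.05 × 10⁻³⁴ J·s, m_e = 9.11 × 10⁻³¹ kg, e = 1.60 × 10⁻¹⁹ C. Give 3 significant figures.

3.66 × 10¹⁹

atomic unit of time: τ_au = (4πε₀)²ℏ³/(m_e e⁴) = 2.40 × 10⁻¹⁷ s.
878 / 2.40 × 10⁻¹⁷ = 3.66 × 10¹⁹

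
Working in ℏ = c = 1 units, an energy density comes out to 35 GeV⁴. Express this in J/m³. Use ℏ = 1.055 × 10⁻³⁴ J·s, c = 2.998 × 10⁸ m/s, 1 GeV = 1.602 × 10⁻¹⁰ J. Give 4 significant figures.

7.286 × 10³⁸ J/m³

[E]/[L]³ = [E]⁴/(ℏc)³; restore (ℏc)⁻³.
1 GeV⁴ → 1/(ℏc)³ × (1 GeV in J)⁴ = 2.082 × 10³⁷ J/m³.
Result: 35 × 2.082 × 10³⁷ = 7.286 × 10³⁸ J/m³.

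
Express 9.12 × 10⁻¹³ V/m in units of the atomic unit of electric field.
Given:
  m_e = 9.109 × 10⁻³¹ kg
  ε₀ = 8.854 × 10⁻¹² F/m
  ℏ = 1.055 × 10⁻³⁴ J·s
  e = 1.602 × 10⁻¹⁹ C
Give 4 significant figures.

atomic unit of electric field: E_au = E_h/(e a₀) = m_e²e⁵/((4πε₀)³ℏ⁴) = 5.131 × 10¹¹ V/m.
9.12 × 10⁻¹³ / 5.131 × 10¹¹ = 1.777 × 10⁻²⁴

1.777 × 10⁻²⁴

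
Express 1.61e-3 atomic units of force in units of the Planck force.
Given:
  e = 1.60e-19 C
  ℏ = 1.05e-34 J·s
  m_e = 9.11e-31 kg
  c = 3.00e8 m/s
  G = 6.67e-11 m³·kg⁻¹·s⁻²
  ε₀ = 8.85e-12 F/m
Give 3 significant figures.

1.10e-54

atomic unit of force: F_au = E_h/a₀ = m_e²e⁶/((4πε₀)³ℏ⁴) = 8.33e-8 N
Planck force: F_P = c⁴/G = 1.21e44 N
1.61e-3 × 8.33e-8 / 1.21e44 = 1.10e-54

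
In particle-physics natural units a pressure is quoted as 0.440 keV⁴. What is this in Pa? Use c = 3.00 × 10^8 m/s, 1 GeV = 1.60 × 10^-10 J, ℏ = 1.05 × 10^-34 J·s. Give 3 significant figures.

9.23 × 10^12 Pa

Pressure is [E]/[L]³ = [E]⁴/(ℏc)³.
1 GeV⁴ → 1/(ℏc)³ × (1 GeV in J)⁴ = 2.10 × 10^37 Pa.
Convert the energy scale: 0.440 keV⁴ = 4.40 × 10^-25 GeV⁴.
Result: 4.40 × 10^-25 × 2.10 × 10^37 = 9.23 × 10^12 Pa.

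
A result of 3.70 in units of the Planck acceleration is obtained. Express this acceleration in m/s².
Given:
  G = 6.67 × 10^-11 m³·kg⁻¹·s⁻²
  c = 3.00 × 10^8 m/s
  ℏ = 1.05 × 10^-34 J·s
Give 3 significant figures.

One Planck acceleration: a_P = √(c⁷/(ℏG)) = 5.59 × 10^51 m/s².
3.70 × 5.59 × 10^51 m/s² = 2.07 × 10^52 m/s²

2.07 × 10^52 m/s²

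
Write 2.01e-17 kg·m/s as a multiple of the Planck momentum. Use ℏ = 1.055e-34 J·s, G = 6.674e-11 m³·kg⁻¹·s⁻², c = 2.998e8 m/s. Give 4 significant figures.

3.080e-18

Planck momentum: p_P = √(ℏc³/G) = 6.527 kg·m/s.
2.01e-17 / 6.527 = 3.080e-18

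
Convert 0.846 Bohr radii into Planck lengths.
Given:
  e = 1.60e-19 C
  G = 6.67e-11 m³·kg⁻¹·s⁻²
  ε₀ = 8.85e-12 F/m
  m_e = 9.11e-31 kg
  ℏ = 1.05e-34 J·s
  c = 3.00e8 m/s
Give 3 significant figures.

2.76e24

Bohr radius: a₀ = 4πε₀ℏ²/(m_e e²) = 5.26e-11 m
Planck length: ℓ_P = √(ℏG/c³) = 1.61e-35 m
0.846 × 5.26e-11 / 1.61e-35 = 2.76e24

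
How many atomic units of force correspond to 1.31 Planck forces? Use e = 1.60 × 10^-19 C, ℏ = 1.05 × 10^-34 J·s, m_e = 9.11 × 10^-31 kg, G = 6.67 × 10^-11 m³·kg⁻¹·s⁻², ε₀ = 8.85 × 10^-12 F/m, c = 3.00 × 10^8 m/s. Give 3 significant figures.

Planck force: F_P = c⁴/G = 1.21 × 10^44 N
atomic unit of force: F_au = E_h/a₀ = m_e²e⁶/((4πε₀)³ℏ⁴) = 8.33 × 10^-8 N
1.31 × 1.21 × 10^44 / 8.33 × 10^-8 = 1.91 × 10^51

1.91 × 10^51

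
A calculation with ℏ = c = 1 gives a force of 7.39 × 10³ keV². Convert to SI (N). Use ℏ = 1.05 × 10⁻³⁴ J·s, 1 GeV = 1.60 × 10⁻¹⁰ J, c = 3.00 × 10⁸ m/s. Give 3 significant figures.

Force is [E]/[L] = [E]²/(ℏc); restore (ℏc)⁻¹.
1 GeV² → 1/(ℏc) × (1 GeV in J)² = 8.13 × 10⁵ N.
Convert the energy scale: 7.39 × 10³ keV² = 7.39 × 10⁻⁹ GeV².
Result: 7.39 × 10⁻⁹ × 8.13 × 10⁵ = 6.01 × 10⁻³ N.

6.01 × 10⁻³ N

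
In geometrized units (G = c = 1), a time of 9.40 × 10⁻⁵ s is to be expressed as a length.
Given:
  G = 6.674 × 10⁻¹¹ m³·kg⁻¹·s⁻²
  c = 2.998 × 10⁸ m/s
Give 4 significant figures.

Time → length via c.
9.40 × 10⁻⁵ s × (c) = 2.818 × 10⁴ m

2.818 × 10⁴ m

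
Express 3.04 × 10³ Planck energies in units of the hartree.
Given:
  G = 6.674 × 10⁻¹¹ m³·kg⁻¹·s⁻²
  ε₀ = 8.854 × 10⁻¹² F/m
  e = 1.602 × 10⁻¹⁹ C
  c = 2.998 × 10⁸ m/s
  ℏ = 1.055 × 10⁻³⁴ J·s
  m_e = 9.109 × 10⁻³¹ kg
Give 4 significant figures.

Planck energy: E_P = √(ℏc⁵/G) = 1.957 × 10⁹ J
hartree: E_h = m_e e⁴/(4πε₀ℏ)² = 4.354 × 10⁻¹⁸ J
3.04 × 10³ × 1.957 × 10⁹ / 4.354 × 10⁻¹⁸ = 1.366 × 10³⁰

1.366 × 10³⁰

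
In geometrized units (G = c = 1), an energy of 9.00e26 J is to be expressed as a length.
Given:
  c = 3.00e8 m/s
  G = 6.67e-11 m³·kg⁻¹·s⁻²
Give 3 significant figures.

7.41e-18 m

Energy → length via G/c⁴.
9.00e26 J × (G/c⁴) = 7.41e-18 m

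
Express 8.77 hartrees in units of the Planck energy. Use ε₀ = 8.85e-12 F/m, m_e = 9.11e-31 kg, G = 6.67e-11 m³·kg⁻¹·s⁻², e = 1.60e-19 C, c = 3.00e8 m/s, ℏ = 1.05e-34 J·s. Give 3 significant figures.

hartree: E_h = m_e e⁴/(4πε₀ℏ)² = 4.38e-18 J
Planck energy: E_P = √(ℏc⁵/G) = 1.96e9 J
8.77 × 4.38e-18 / 1.96e9 = 1.96e-26

1.96e-26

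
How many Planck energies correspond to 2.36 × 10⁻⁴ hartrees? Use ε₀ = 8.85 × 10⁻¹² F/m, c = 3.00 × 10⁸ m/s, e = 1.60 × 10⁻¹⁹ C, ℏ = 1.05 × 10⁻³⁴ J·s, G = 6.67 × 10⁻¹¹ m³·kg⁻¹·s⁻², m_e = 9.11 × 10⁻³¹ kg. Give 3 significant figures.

5.28 × 10⁻³¹

hartree: E_h = m_e e⁴/(4πε₀ℏ)² = 4.38 × 10⁻¹⁸ J
Planck energy: E_P = √(ℏc⁵/G) = 1.96 × 10⁹ J
2.36 × 10⁻⁴ × 4.38 × 10⁻¹⁸ / 1.96 × 10⁹ = 5.28 × 10⁻³¹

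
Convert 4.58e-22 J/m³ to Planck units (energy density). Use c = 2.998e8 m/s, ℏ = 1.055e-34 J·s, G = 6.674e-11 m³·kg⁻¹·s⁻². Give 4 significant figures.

9.887e-136

Planck energy density: u_P = c⁷/(ℏG²) = 4.632e113 J/m³.
4.58e-22 / 4.632e113 = 9.887e-136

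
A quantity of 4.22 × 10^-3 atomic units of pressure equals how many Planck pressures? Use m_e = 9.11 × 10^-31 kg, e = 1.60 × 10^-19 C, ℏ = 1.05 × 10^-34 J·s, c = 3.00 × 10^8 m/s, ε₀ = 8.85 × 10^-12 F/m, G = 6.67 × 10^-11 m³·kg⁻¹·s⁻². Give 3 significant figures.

atomic unit of pressure: P_au = E_h/a₀³ = m_e⁴e¹⁰/((4πε₀)⁵ℏ⁸) = 3.01 × 10^13 Pa
Planck pressure: p_P = c⁷/(ℏG²) = 4.68 × 10^113 Pa
4.22 × 10^-3 × 3.01 × 10^13 / 4.68 × 10^113 = 2.72 × 10^-103

2.72 × 10^-103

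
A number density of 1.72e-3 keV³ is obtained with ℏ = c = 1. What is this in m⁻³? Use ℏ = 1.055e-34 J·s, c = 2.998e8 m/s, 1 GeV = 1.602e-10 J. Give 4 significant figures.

2.235e26 m⁻³

Number density is [L]⁻³ = [E]³/(ℏc)³.
1 GeV³ → 1/(ℏc)³ × (1 GeV in J)³ = 1.299e47 m⁻³.
Convert the energy scale: 1.72e-3 keV³ = 1.72e-21 GeV³.
Result: 1.72e-21 × 1.299e47 = 2.235e26 m⁻³.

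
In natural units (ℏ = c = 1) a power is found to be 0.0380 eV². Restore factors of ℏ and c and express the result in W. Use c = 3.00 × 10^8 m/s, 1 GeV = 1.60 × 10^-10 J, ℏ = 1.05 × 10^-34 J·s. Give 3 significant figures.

9.26 × 10^-6 W

Power is [E]/[T] = [E]²/ℏ.
1 GeV² → 1/ℏ × (1 GeV in J)² = 2.44 × 10^14 W.
Convert the energy scale: 0.0380 eV² = 3.80 × 10^-20 GeV².
Result: 3.80 × 10^-20 × 2.44 × 10^14 = 9.26 × 10^-6 W.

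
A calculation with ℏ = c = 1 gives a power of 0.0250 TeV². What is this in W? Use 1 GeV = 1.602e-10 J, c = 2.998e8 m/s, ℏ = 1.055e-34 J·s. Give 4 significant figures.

Power is [E]/[T] = [E]²/ℏ.
1 GeV² → 1/ℏ × (1 GeV in J)² = 2.433e14 W.
Convert the energy scale: 0.0250 TeV² = 2.50e4 GeV².
Result: 2.50e4 × 2.433e14 = 6.082e18 W.

6.082e18 W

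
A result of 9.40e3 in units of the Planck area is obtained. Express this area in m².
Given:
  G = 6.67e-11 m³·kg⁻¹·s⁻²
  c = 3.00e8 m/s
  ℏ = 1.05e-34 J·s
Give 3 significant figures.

2.44e-66 m²

One Planck area: A_P = ℏG/c³ = 2.59e-70 m².
9.40e3 × 2.59e-70 m² = 2.44e-66 m²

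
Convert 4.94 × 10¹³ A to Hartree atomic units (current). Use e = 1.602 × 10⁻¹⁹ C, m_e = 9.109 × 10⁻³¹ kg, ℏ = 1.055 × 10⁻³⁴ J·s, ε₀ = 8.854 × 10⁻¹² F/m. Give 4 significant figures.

7.471 × 10¹⁵

atomic unit of electric current: I_au = e E_h/ℏ = m_e e⁵/((4πε₀)²ℏ³) = 6.612 × 10⁻³ A.
4.94 × 10¹³ / 6.612 × 10⁻³ = 7.471 × 10¹⁵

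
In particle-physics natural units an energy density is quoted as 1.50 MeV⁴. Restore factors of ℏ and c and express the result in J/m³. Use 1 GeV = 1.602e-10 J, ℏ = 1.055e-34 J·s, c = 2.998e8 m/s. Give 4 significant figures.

[E]/[L]³ = [E]⁴/(ℏc)³; restore (ℏc)⁻³.
1 GeV⁴ → 1/(ℏc)³ × (1 GeV in J)⁴ = 2.082e37 J/m³.
Convert the energy scale: 1.50 MeV⁴ = 1.50e-12 GeV⁴.
Result: 1.50e-12 × 2.082e37 = 3.122e25 J/m³.

3.122e25 J/m³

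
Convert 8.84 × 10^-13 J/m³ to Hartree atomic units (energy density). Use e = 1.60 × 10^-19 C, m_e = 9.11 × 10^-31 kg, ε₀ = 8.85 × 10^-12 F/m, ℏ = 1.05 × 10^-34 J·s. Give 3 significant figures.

atomic unit of energy density: u_au = E_h/a₀³ = m_e⁴e¹⁰/((4πε₀)⁵ℏ⁸) = 3.01 × 10^13 J/m³.
8.84 × 10^-13 / 3.01 × 10^13 = 2.93 × 10^-26

2.93 × 10^-26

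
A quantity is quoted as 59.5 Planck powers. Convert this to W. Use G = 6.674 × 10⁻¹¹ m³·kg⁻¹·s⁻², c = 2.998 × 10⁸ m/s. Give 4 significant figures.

2.159 × 10⁵⁴ W

One Planck power: P_P = c⁵/G = 3.629 × 10⁵² W.
59.5 × 3.629 × 10⁵² W = 2.159 × 10⁵⁴ W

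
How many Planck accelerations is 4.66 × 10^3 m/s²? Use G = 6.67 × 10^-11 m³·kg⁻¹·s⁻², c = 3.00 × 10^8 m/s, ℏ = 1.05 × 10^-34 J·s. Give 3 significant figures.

Planck acceleration: a_P = √(c⁷/(ℏG)) = 5.59 × 10^51 m/s².
4.66 × 10^3 / 5.59 × 10^51 = 8.34 × 10^-49

8.34 × 10^-49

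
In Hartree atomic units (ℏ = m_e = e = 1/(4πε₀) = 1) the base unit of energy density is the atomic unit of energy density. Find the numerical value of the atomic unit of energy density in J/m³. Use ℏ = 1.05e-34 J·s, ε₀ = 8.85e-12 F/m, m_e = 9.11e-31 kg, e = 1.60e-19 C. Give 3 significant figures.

u_au = E_h/a₀³ = m_e⁴e¹⁰/((4πε₀)⁵ℏ⁸)
E_h = 4.38e-18 J
a₀ = 5.26e-11 m
E_h/a₀³ = 3.01e13 J/m³

3.01e13 J/m³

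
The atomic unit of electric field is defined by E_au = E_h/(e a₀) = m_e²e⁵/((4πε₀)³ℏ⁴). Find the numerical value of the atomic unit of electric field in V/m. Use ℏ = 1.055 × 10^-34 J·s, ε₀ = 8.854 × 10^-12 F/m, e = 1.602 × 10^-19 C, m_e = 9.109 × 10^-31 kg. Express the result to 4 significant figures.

E_au = E_h/(e a₀) = m_e²e⁵/((4πε₀)³ℏ⁴)
E_h = 4.354 × 10^-18 J
a₀ = 5.297 × 10^-11 m
E_h/(e·a₀) = 5.131 × 10^11 V/m

5.131 × 10^11 V/m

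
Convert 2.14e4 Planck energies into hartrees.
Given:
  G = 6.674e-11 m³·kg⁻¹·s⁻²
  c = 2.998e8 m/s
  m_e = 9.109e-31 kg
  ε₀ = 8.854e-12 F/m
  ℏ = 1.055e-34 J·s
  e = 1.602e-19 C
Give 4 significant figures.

Planck energy: E_P = √(ℏc⁵/G) = 1.957e9 J
hartree: E_h = m_e e⁴/(4πε₀ℏ)² = 4.354e-18 J
2.14e4 × 1.957e9 / 4.354e-18 = 9.616e30

9.616e30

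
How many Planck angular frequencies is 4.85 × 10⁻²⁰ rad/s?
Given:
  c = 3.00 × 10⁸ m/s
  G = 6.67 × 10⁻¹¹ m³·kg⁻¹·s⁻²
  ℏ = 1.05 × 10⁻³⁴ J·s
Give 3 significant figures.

2.60 × 10⁻⁶³

Planck angular frequency: ω_P = √(c⁵/(ℏG)) = 1.86 × 10⁴³ rad/s.
4.85 × 10⁻²⁰ / 1.86 × 10⁴³ = 2.60 × 10⁻⁶³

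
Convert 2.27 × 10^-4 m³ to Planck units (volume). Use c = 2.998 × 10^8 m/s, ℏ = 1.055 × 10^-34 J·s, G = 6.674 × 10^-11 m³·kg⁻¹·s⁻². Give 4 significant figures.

Planck volume: V_P = (ℏG/c³)^(3/2) = 4.224 × 10^-105 m³.
2.27 × 10^-4 / 4.224 × 10^-105 = 5.374 × 10^100

5.374 × 10^100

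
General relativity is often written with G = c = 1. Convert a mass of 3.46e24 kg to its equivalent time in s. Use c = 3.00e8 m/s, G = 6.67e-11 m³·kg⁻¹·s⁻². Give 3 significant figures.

8.55e-12 s

Mass → time via G/c³.
3.46e24 kg × (G/c³) = 8.55e-12 s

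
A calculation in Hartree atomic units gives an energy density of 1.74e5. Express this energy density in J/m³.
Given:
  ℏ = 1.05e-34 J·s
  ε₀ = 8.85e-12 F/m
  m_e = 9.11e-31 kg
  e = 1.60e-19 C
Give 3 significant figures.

5.24e18 J/m³

One atomic unit of energy density: u_au = E_h/a₀³ = m_e⁴e¹⁰/((4πε₀)⁵ℏ⁸) = 3.01e13 J/m³.
1.74e5 × 3.01e13 J/m³ = 5.24e18 J/m³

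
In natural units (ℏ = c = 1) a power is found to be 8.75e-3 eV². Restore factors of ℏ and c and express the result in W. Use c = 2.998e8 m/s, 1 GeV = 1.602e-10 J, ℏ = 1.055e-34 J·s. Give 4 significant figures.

Power is [E]/[T] = [E]²/ℏ.
1 GeV² → 1/ℏ × (1 GeV in J)² = 2.433e14 W.
Convert the energy scale: 8.75e-3 eV² = 8.75e-21 GeV².
Result: 8.75e-21 × 2.433e14 = 2.129e-6 W.

2.129e-6 W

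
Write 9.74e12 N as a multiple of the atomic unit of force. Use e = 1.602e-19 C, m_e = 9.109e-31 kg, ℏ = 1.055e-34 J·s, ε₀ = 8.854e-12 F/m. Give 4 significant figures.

atomic unit of force: F_au = E_h/a₀ = m_e²e⁶/((4πε₀)³ℏ⁴) = 8.220e-8 N.
9.74e12 / 8.220e-8 = 1.185e20

1.185e20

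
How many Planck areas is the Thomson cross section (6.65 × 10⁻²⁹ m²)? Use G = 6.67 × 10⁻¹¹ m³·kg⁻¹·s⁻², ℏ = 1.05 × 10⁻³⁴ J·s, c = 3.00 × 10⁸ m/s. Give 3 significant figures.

Planck area: A_P = ℏG/c³ = 2.59 × 10⁻⁷⁰ m².
6.65 × 10⁻²⁹ / 2.59 × 10⁻⁷⁰ = 2.56 × 10⁴¹

2.56 × 10⁴¹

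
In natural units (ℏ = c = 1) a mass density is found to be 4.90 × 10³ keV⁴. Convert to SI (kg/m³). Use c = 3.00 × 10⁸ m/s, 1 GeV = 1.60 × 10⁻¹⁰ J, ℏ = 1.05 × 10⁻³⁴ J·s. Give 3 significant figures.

1.14 kg/m³

Mass density is [E]/(c²[L]³) = [E]⁴/(ℏ³c⁵).
1 GeV⁴ → 1/(ℏ³c⁵) × (1 GeV in J)⁴ = 2.33 × 10²⁰ kg/m³.
Convert the energy scale: 4.90 × 10³ keV⁴ = 4.90 × 10⁻²¹ GeV⁴.
Result: 4.90 × 10⁻²¹ × 2.33 × 10²⁰ = 1.14 kg/m³.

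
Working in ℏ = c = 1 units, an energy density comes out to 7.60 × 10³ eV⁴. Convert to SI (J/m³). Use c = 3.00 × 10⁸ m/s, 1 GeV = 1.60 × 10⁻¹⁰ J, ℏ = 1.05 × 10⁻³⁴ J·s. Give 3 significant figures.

1.59 × 10⁵ J/m³

[E]/[L]³ = [E]⁴/(ℏc)³; restore (ℏc)⁻³.
1 GeV⁴ → 1/(ℏc)³ × (1 GeV in J)⁴ = 2.10 × 10³⁷ J/m³.
Convert the energy scale: 7.60 × 10³ eV⁴ = 7.60 × 10⁻³³ GeV⁴.
Result: 7.60 × 10⁻³³ × 2.10 × 10³⁷ = 1.59 × 10⁵ J/m³.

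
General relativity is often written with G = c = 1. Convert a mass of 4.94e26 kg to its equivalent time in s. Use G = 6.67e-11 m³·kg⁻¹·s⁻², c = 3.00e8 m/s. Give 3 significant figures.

1.22e-9 s

Mass → time via G/c³.
4.94e26 kg × (G/c³) = 1.22e-9 s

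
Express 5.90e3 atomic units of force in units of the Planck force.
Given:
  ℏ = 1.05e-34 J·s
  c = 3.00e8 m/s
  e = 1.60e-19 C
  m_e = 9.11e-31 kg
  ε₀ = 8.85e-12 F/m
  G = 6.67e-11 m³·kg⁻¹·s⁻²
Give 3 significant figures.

atomic unit of force: F_au = E_h/a₀ = m_e²e⁶/((4πε₀)³ℏ⁴) = 8.33e-8 N
Planck force: F_P = c⁴/G = 1.21e44 N
5.90e3 × 8.33e-8 / 1.21e44 = 4.05e-48

4.05e-48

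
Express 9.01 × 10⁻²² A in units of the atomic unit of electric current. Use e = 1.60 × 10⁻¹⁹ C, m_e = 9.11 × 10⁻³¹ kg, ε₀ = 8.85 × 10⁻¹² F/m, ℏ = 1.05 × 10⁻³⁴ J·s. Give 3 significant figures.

1.35 × 10⁻¹⁹

atomic unit of electric current: I_au = e E_h/ℏ = m_e e⁵/((4πε₀)²ℏ³) = 6.67 × 10⁻³ A.
9.01 × 10⁻²² / 6.67 × 10⁻³ = 1.35 × 10⁻¹⁹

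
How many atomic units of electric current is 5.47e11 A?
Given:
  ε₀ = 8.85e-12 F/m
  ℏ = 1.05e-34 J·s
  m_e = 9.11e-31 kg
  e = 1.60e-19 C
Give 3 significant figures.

8.20e13

atomic unit of electric current: I_au = e E_h/ℏ = m_e e⁵/((4πε₀)²ℏ³) = 6.67e-3 A.
5.47e11 / 6.67e-3 = 8.20e13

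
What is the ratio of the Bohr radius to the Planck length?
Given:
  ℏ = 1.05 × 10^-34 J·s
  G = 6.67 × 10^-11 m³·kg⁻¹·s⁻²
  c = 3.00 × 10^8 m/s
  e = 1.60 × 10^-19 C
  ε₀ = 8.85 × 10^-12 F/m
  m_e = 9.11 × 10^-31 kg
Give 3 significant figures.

Bohr radius: a₀ = 4πε₀ℏ²/(m_e e²) = 5.26 × 10^-11 m
Planck length: ℓ_P = √(ℏG/c³) = 1.61 × 10^-35 m
ratio = 5.26 × 10^-11 / 1.61 × 10^-35 = 3.26 × 10^24

3.26 × 10^24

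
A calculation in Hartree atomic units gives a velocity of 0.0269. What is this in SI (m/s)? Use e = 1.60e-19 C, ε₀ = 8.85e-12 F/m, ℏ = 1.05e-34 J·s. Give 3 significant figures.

One atomic unit of velocity: v_au = e²/(4πε₀ℏ) = 2.19e6 m/s.
0.0269 × 2.19e6 m/s = 5.90e4 m/s

5.90e4 m/s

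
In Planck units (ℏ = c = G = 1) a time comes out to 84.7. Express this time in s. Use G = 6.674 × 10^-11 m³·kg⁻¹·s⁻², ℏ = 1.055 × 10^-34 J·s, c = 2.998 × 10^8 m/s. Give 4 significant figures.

4.567 × 10^-42 s

One Planck time: t_P = √(ℏG/c⁵) = 5.392 × 10^-44 s.
84.7 × 5.392 × 10^-44 s = 4.567 × 10^-42 s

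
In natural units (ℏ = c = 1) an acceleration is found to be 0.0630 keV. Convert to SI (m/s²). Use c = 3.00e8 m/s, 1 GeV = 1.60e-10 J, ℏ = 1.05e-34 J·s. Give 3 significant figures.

Acceleration is [L]/[T]² = c·[E]/ℏ.
1 GeV → c/ℏ × (1 GeV in J) = 4.57e32 m/s².
Convert the energy scale: 0.0630 keV = 6.30e-8 GeV.
Result: 6.30e-8 × 4.57e32 = 2.88e25 m/s².

2.88e25 m/s²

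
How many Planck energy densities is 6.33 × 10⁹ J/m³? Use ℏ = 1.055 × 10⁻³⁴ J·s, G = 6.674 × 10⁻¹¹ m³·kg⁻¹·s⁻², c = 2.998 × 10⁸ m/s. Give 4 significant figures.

1.366 × 10⁻¹⁰⁴

Planck energy density: u_P = c⁷/(ℏG²) = 4.632 × 10¹¹³ J/m³.
6.33 × 10⁹ / 4.632 × 10¹¹³ = 1.366 × 10⁻¹⁰⁴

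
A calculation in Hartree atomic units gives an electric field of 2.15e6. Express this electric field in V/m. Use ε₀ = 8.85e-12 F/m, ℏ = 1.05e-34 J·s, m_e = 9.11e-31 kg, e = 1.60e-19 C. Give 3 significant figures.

One atomic unit of electric field: E_au = E_h/(e a₀) = m_e²e⁵/((4πε₀)³ℏ⁴) = 5.20e11 V/m.
2.15e6 × 5.20e11 V/m = 1.12e18 V/m

1.12e18 V/m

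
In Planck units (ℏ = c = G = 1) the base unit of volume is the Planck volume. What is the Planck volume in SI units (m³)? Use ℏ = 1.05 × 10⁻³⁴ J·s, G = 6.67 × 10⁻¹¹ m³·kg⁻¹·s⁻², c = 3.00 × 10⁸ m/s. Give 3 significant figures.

4.18 × 10⁻¹⁰⁵ m³

V_P = (ℏG/c³)^(3/2)
  = √(1.75 × 10⁻²⁰⁹)
  = 4.18 × 10⁻¹⁰⁵ m³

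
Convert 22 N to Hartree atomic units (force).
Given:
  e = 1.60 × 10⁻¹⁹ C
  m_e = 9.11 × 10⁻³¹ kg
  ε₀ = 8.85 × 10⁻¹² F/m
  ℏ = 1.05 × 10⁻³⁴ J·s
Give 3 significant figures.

atomic unit of force: F_au = E_h/a₀ = m_e²e⁶/((4πε₀)³ℏ⁴) = 8.33 × 10⁻⁸ N.
22 / 8.33 × 10⁻⁸ = 2.64 × 10⁸

2.64 × 10⁸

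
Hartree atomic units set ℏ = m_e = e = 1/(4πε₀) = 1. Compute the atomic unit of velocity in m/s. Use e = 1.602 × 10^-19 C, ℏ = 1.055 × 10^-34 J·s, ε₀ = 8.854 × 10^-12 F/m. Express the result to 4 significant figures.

2.186 × 10^6 m/s

Dimensional analysis gives v_au = e²/(4πε₀ℏ).
  = 2.566 × 10^-38 / 1.174 × 10^-44
  = 2.186 × 10^6 m/s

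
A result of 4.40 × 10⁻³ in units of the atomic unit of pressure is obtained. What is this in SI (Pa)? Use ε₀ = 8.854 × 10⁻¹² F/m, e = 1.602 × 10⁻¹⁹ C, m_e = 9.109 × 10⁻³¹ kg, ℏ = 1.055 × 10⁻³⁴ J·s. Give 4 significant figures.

One atomic unit of pressure: P_au = E_h/a₀³ = m_e⁴e¹⁰/((4πε₀)⁵ℏ⁸) = 2.929 × 10¹³ Pa.
4.40 × 10⁻³ × 2.929 × 10¹³ Pa = 1.289 × 10¹¹ Pa

1.289 × 10¹¹ Pa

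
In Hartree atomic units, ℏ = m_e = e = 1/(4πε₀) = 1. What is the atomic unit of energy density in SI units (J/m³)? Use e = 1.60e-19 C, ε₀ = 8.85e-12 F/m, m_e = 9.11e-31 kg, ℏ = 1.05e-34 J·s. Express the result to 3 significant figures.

3.01e13 J/m³

Dimensional analysis gives u_au = E_h/a₀³ = m_e⁴e¹⁰/((4πε₀)⁵ℏ⁸).
E_h = 4.38e-18 J
a₀ = 5.26e-11 m
E_h/a₀³ = 3.01e13 J/m³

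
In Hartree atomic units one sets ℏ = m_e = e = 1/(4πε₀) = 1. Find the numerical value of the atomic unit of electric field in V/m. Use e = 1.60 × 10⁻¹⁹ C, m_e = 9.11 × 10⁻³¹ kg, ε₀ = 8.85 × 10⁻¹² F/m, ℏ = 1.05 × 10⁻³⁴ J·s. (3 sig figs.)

5.20 × 10¹¹ V/m

E_au = E_h/(e a₀) = m_e²e⁵/((4πε₀)³ℏ⁴)
E_h = 4.38 × 10⁻¹⁸ J
a₀ = 5.26 × 10⁻¹¹ m
E_h/(e·a₀) = 5.20 × 10¹¹ V/m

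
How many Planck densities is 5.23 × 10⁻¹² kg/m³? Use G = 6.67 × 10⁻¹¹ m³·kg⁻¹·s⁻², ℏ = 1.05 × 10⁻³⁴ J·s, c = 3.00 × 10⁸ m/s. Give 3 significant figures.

1.01 × 10⁻¹⁰⁸

Planck density: ρ_P = c⁵/(ℏG²) = 5.20 × 10⁹⁶ kg/m³.
5.23 × 10⁻¹² / 5.20 × 10⁹⁶ = 1.01 × 10⁻¹⁰⁸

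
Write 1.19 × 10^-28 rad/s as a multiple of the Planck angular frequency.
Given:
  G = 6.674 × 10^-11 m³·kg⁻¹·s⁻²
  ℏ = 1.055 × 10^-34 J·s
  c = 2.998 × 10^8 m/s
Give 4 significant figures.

6.416 × 10^-72

Planck angular frequency: ω_P = √(c⁵/(ℏG)) = 1.855 × 10^43 rad/s.
1.19 × 10^-28 / 1.855 × 10^43 = 6.416 × 10^-72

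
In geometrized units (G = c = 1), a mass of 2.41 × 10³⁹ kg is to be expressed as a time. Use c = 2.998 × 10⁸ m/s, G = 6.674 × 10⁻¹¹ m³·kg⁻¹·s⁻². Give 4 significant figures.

5.969 × 10³ s

Mass → time via G/c³.
2.41 × 10³⁹ kg × (G/c³) = 5.969 × 10³ s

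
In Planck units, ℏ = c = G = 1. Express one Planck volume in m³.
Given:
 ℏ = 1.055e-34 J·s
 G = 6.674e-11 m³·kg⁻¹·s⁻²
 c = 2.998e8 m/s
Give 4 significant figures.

4.224e-105 m³

Dimensional analysis gives V_P = (ℏG/c³)^(3/2).
  = √(1.784e-209)
  = 4.224e-105 m³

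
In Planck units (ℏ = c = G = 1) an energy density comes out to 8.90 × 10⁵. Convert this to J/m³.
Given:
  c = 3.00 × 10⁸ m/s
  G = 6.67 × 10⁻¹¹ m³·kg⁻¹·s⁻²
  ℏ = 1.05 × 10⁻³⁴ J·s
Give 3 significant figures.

4.17 × 10¹¹⁹ J/m³

One Planck energy density: u_P = c⁷/(ℏG²) = 4.68 × 10¹¹³ J/m³.
8.90 × 10⁵ × 4.68 × 10¹¹³ J/m³ = 4.17 × 10¹¹⁹ J/m³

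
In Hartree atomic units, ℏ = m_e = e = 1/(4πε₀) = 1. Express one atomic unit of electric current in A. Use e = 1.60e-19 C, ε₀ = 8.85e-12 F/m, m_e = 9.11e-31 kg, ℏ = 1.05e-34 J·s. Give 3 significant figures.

From ℏ = m_e = e = 1/(4πε₀) = 1 the current scale is I_au = e E_h/ℏ = m_e e⁵/((4πε₀)²ℏ³).
E_h = 4.38e-18 J
e·E_h/ℏ = 6.67e-3 A

6.67e-3 A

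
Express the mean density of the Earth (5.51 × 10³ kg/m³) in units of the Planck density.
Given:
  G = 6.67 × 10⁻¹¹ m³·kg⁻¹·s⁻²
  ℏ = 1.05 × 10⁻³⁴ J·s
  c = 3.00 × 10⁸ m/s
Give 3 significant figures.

1.06 × 10⁻⁹³

Planck density: ρ_P = c⁵/(ℏG²) = 5.20 × 10⁹⁶ kg/m³.
5.51 × 10³ / 5.20 × 10⁹⁶ = 1.06 × 10⁻⁹³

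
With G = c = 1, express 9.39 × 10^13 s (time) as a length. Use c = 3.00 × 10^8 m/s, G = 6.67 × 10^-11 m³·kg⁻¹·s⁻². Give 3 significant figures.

Time → length via c.
9.39 × 10^13 s × (c) = 2.82 × 10^22 m

2.82 × 10^22 m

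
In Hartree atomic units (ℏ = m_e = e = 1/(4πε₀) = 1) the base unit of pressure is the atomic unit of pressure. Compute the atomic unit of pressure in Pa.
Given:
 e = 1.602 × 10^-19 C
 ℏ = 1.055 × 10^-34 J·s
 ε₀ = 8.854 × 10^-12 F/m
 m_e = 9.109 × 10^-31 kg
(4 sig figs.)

2.929 × 10^13 Pa

P_au = E_h/a₀³ = m_e⁴e¹⁰/((4πε₀)⁵ℏ⁸)
E_h = 4.354 × 10^-18 J
a₀ = 5.297 × 10^-11 m
E_h/a₀³ = 2.929 × 10^13 Pa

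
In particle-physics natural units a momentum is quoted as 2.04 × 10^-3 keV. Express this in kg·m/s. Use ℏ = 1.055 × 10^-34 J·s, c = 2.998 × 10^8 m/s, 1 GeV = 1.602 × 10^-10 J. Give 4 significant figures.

Momentum is [E]/c; divide by c.
1 GeV → 1/c × (1 GeV in J) = 5.344 × 10^-19 kg·m/s.
Convert the energy scale: 2.04 × 10^-3 keV = 2.04 × 10^-9 GeV.
Result: 2.04 × 10^-9 × 5.344 × 10^-19 = 1.090 × 10^-27 kg·m/s.

1.090 × 10^-27 kg·m/s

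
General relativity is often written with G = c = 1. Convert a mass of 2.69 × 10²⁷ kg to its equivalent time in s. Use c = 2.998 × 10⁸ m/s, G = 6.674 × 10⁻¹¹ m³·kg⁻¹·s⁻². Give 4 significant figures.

Mass → time via G/c³.
2.69 × 10²⁷ kg × (G/c³) = 6.663 × 10⁻⁹ s

6.663 × 10⁻⁹ s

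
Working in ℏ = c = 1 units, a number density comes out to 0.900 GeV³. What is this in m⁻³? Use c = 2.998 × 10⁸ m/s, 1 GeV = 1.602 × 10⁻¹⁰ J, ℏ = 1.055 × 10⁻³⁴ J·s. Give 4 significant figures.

Number density is [L]⁻³ = [E]³/(ℏc)³.
1 GeV³ → 1/(ℏc)³ × (1 GeV in J)³ = 1.299 × 10⁴⁷ m⁻³.
Result: 0.900 × 1.299 × 10⁴⁷ = 1.169 × 10⁴⁷ m⁻³.

1.169 × 10⁴⁷ m⁻³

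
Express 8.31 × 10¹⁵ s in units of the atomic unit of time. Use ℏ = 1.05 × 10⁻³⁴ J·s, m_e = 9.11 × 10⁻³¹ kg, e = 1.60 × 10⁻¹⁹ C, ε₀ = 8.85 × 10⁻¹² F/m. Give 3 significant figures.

atomic unit of time: τ_au = (4πε₀)²ℏ³/(m_e e⁴) = 2.40 × 10⁻¹⁷ s.
8.31 × 10¹⁵ / 2.40 × 10⁻¹⁷ = 3.47 × 10³²

3.47 × 10³²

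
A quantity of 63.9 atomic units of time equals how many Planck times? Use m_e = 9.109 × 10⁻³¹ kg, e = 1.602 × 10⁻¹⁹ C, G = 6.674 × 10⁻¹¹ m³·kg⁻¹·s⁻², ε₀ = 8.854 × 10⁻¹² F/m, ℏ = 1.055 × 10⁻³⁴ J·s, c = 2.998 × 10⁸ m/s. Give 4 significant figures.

2.871 × 10²⁸

atomic unit of time: τ_au = (4πε₀)²ℏ³/(m_e e⁴) = 2.423 × 10⁻¹⁷ s
Planck time: t_P = √(ℏG/c⁵) = 5.392 × 10⁻⁴⁴ s
63.9 × 2.423 × 10⁻¹⁷ / 5.392 × 10⁻⁴⁴ = 2.871 × 10²⁸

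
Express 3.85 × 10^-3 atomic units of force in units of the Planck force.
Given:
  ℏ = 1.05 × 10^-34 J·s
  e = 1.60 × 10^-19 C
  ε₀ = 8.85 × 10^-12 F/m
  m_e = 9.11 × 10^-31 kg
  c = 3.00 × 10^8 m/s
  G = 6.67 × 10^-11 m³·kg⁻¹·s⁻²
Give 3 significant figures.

atomic unit of force: F_au = E_h/a₀ = m_e²e⁶/((4πε₀)³ℏ⁴) = 8.33 × 10^-8 N
Planck force: F_P = c⁴/G = 1.21 × 10^44 N
3.85 × 10^-3 × 8.33 × 10^-8 / 1.21 × 10^44 = 2.64 × 10^-54

2.64 × 10^-54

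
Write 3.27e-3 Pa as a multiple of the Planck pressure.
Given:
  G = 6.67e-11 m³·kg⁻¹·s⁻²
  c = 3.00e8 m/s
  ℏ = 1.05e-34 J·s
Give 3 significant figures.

Planck pressure: p_P = c⁷/(ℏG²) = 4.68e113 Pa.
3.27e-3 / 4.68e113 = 6.98e-117

6.98e-117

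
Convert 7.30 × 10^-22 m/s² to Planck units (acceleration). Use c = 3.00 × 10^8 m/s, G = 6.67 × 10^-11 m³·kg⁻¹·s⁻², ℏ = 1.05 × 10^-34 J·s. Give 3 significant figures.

Planck acceleration: a_P = √(c⁷/(ℏG)) = 5.59 × 10^51 m/s².
7.30 × 10^-22 / 5.59 × 10^51 = 1.31 × 10^-73

1.31 × 10^-73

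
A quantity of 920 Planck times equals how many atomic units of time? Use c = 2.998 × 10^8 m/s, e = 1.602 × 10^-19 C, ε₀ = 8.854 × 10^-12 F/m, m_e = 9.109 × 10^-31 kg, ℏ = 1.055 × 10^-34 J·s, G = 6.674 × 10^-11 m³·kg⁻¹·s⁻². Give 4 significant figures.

Planck time: t_P = √(ℏG/c⁵) = 5.392 × 10^-44 s
atomic unit of time: τ_au = (4πε₀)²ℏ³/(m_e e⁴) = 2.423 × 10^-17 s
920 × 5.392 × 10^-44 / 2.423 × 10^-17 = 2.047 × 10^-24

2.047 × 10^-24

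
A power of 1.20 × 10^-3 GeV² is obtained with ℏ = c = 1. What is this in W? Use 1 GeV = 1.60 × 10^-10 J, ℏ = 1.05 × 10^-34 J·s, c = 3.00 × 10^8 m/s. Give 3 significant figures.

Power is [E]/[T] = [E]²/ℏ.
1 GeV² → 1/ℏ × (1 GeV in J)² = 2.44 × 10^14 W.
Result: 1.20 × 10^-3 × 2.44 × 10^14 = 2.93 × 10^11 W.

2.93 × 10^11 W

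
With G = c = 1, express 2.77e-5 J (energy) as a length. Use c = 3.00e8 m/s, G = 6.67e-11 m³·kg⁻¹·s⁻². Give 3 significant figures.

Energy → length via G/c⁴.
2.77e-5 J × (G/c⁴) = 2.28e-49 m

2.28e-49 m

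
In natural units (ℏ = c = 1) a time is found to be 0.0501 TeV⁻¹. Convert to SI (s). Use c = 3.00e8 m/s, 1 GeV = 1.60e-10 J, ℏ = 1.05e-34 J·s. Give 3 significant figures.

A time is [E]⁻¹ in ℏ=c=1; restore one factor of ℏ.
1 GeV⁻¹ → ℏ × (1 GeV in J)⁻¹ = 6.56e-25 s.
Convert the energy scale: 0.0501 TeV⁻¹ = 5.01e-5 GeV⁻¹.
Result: 5.01e-5 × 6.56e-25 = 3.29e-29 s.

3.29e-29 s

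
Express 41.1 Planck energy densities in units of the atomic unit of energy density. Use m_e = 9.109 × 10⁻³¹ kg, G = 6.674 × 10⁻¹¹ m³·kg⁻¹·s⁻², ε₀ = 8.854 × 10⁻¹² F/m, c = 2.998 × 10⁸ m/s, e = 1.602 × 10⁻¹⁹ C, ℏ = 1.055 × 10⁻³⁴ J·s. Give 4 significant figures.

Planck energy density: u_P = c⁷/(ℏG²) = 4.632 × 10¹¹³ J/m³
atomic unit of energy density: u_au = E_h/a₀³ = m_e⁴e¹⁰/((4πε₀)⁵ℏ⁸) = 2.929 × 10¹³ J/m³
41.1 × 4.632 × 10¹¹³ / 2.929 × 10¹³ = 6.500 × 10¹⁰¹

6.500 × 10¹⁰¹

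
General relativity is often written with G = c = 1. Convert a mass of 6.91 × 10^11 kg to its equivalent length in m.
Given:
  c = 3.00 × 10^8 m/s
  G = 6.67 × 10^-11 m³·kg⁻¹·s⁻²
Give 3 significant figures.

5.12 × 10^-16 m

In G = c = 1 units mass has dimensions of length; the conversion factor is G/c².
6.91 × 10^11 kg × (G/c²) = 5.12 × 10^-16 m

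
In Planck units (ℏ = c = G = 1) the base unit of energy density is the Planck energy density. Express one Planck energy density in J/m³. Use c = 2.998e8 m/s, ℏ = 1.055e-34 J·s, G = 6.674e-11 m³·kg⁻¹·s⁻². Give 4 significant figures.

4.632e113 J/m³

u_P = c⁷/(ℏG²)
  = 2.177e59 / 4.699e-55
  = 4.632e113 J/m³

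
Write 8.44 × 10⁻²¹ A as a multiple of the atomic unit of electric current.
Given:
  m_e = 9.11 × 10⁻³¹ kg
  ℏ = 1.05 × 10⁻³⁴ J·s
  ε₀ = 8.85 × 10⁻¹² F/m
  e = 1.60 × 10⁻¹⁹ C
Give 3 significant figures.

1.27 × 10⁻¹⁸

atomic unit of electric current: I_au = e E_h/ℏ = m_e e⁵/((4πε₀)²ℏ³) = 6.67 × 10⁻³ A.
8.44 × 10⁻²¹ / 6.67 × 10⁻³ = 1.27 × 10⁻¹⁸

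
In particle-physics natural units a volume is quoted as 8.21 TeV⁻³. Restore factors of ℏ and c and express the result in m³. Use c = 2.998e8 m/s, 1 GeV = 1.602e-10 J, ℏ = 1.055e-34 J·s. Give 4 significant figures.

6.318e-56 m³

Volume is [L]³ = [E]⁻³·(ℏc)³.
1 GeV⁻³ → (ℏc)³ × (1 GeV in J)⁻³ = 7.696e-48 m³.
Convert the energy scale: 8.21 TeV⁻³ = 8.21e-9 GeV⁻³.
Result: 8.21e-9 × 7.696e-48 = 6.318e-56 m³.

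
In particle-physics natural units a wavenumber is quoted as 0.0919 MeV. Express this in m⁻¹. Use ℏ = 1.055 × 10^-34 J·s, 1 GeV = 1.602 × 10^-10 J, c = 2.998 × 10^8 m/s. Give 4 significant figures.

4.655 × 10^11 m⁻¹

Inverse length is [E]/(ℏc).
1 GeV → 1/(ℏc) × (1 GeV in J) = 5.065 × 10^15 m⁻¹.
Convert the energy scale: 0.0919 MeV = 9.19 × 10^-5 GeV.
Result: 9.19 × 10^-5 × 5.065 × 10^15 = 4.655 × 10^11 m⁻¹.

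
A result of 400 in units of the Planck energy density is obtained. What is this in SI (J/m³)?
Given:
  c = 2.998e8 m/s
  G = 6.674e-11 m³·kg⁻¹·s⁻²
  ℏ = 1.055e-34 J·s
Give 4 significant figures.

One Planck energy density: u_P = c⁷/(ℏG²) = 4.632e113 J/m³.
400 × 4.632e113 J/m³ = 1.853e116 J/m³

1.853e116 J/m³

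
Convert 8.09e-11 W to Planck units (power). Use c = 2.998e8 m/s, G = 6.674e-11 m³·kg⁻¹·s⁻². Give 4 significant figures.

2.229e-63

Planck power: P_P = c⁵/G = 3.629e52 W.
8.09e-11 / 3.629e52 = 2.229e-63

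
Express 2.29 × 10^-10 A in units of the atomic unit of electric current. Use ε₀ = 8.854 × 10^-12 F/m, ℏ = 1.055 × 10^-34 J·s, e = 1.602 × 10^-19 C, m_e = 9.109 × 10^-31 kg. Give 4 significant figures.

atomic unit of electric current: I_au = e E_h/ℏ = m_e e⁵/((4πε₀)²ℏ³) = 6.612 × 10^-3 A.
2.29 × 10^-10 / 6.612 × 10^-3 = 3.463 × 10^-8

3.463 × 10^-8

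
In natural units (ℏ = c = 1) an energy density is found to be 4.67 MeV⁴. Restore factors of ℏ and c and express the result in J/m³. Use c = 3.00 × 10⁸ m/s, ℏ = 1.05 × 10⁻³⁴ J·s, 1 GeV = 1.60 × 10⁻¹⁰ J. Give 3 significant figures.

[E]/[L]³ = [E]⁴/(ℏc)³; restore (ℏc)⁻³.
1 GeV⁴ → 1/(ℏc)³ × (1 GeV in J)⁴ = 2.10 × 10³⁷ J/m³.
Convert the energy scale: 4.67 MeV⁴ = 4.67 × 10⁻¹² GeV⁴.
Result: 4.67 × 10⁻¹² × 2.10 × 10³⁷ = 9.79 × 10²⁵ J/m³.

9.79 × 10²⁵ J/m³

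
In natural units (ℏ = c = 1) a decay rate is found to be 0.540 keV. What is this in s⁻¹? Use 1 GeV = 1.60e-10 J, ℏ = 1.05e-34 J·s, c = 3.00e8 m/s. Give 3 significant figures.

8.23e17 s⁻¹

A rate is [E]/ℏ; divide by ℏ.
1 GeV → 1/ℏ × (1 GeV in J) = 1.52e24 s⁻¹.
Convert the energy scale: 0.540 keV = 5.40e-7 GeV.
Result: 5.40e-7 × 1.52e24 = 8.23e17 s⁻¹.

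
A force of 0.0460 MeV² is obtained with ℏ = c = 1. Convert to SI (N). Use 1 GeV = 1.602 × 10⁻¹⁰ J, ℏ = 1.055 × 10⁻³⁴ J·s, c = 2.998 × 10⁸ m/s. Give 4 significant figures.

0.03732 N

Force is [E]/[L] = [E]²/(ℏc); restore (ℏc)⁻¹.
1 GeV² → 1/(ℏc) × (1 GeV in J)² = 8.114 × 10⁵ N.
Convert the energy scale: 0.0460 MeV² = 4.60 × 10⁻⁸ GeV².
Result: 4.60 × 10⁻⁸ × 8.114 × 10⁵ = 0.03732 N.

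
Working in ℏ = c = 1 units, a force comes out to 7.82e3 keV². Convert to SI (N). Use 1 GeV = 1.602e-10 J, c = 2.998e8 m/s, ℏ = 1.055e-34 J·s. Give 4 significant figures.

6.345e-3 N

Force is [E]/[L] = [E]²/(ℏc); restore (ℏc)⁻¹.
1 GeV² → 1/(ℏc) × (1 GeV in J)² = 8.114e5 N.
Convert the energy scale: 7.82e3 keV² = 7.82e-9 GeV².
Result: 7.82e-9 × 8.114e5 = 6.345e-3 N.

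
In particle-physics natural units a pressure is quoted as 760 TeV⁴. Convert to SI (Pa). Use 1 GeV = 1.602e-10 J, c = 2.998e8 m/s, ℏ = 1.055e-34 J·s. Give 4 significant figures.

1.582e52 Pa

Pressure is [E]/[L]³ = [E]⁴/(ℏc)³.
1 GeV⁴ → 1/(ℏc)³ × (1 GeV in J)⁴ = 2.082e37 Pa.
Convert the energy scale: 760 TeV⁴ = 7.60e14 GeV⁴.
Result: 7.60e14 × 2.082e37 = 1.582e52 Pa.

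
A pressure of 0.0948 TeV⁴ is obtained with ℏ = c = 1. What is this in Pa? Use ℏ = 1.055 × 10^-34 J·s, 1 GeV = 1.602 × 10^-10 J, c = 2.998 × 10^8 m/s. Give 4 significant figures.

Pressure is [E]/[L]³ = [E]⁴/(ℏc)³.
1 GeV⁴ → 1/(ℏc)³ × (1 GeV in J)⁴ = 2.082 × 10^37 Pa.
Convert the energy scale: 0.0948 TeV⁴ = 9.48 × 10^10 GeV⁴.
Result: 9.48 × 10^10 × 2.082 × 10^37 = 1.973 × 10^48 Pa.

1.973 × 10^48 Pa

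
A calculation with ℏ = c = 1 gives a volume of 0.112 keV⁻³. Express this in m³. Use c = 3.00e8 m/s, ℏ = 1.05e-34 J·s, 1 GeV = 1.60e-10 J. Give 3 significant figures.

Volume is [L]³ = [E]⁻³·(ℏc)³.
1 GeV⁻³ → (ℏc)³ × (1 GeV in J)⁻³ = 7.63e-48 m³.
Convert the energy scale: 0.112 keV⁻³ = 1.12e17 GeV⁻³.
Result: 1.12e17 × 7.63e-48 = 8.55e-31 m³.

8.55e-31 m³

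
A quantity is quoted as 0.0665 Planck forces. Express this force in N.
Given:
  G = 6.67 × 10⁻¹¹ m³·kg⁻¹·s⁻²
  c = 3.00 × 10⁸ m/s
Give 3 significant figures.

One Planck force: F_P = c⁴/G = 1.21 × 10⁴⁴ N.
0.0665 × 1.21 × 10⁴⁴ N = 8.08 × 10⁴² N

8.08 × 10⁴² N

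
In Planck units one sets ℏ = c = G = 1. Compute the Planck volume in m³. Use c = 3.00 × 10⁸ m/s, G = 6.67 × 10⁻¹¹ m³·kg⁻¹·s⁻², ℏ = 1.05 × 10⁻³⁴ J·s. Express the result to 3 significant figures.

V_P = (ℏG/c³)^(3/2)
  = √(1.75 × 10⁻²⁰⁹)
  = 4.18 × 10⁻¹⁰⁵ m³

4.18 × 10⁻¹⁰⁵ m³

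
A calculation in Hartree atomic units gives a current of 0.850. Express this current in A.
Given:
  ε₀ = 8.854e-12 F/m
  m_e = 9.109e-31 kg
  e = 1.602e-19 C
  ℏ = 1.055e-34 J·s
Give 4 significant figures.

One atomic unit of electric current: I_au = e E_h/ℏ = m_e e⁵/((4πε₀)²ℏ³) = 6.612e-3 A.
0.850 × 6.612e-3 A = 5.620e-3 A

5.620e-3 A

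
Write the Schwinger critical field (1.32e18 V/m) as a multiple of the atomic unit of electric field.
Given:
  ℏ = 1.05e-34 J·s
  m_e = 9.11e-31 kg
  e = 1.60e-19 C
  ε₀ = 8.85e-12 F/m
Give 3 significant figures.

2.54e6

atomic unit of electric field: E_au = E_h/(e a₀) = m_e²e⁵/((4πε₀)³ℏ⁴) = 5.20e11 V/m.
1.32e18 / 5.20e11 = 2.54e6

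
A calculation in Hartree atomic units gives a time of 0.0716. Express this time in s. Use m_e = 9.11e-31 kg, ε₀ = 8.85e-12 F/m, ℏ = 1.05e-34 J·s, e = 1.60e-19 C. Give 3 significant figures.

1.72e-18 s

One atomic unit of time: τ_au = (4πε₀)²ℏ³/(m_e e⁴) = 2.40e-17 s.
0.0716 × 2.40e-17 s = 1.72e-18 s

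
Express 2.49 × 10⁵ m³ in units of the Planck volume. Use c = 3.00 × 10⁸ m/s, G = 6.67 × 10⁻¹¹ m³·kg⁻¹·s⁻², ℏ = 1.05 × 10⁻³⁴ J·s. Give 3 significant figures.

Planck volume: V_P = (ℏG/c³)^(3/2) = 4.18 × 10⁻¹⁰⁵ m³.
2.49 × 10⁵ / 4.18 × 10⁻¹⁰⁵ = 5.96 × 10¹⁰⁹

5.96 × 10¹⁰⁹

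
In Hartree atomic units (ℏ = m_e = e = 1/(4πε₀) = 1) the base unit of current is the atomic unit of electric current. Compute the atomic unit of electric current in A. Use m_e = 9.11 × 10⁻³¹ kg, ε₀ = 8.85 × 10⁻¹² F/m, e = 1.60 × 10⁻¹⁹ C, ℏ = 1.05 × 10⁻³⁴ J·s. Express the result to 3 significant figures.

6.67 × 10⁻³ A

I_au = e E_h/ℏ = m_e e⁵/((4πε₀)²ℏ³)
E_h = 4.38 × 10⁻¹⁸ J
e·E_h/ℏ = 6.67 × 10⁻³ A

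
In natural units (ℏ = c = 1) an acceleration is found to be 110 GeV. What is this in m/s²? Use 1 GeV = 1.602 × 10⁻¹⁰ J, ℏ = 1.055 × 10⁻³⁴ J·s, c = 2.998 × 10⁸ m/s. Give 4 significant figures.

5.008 × 10³⁴ m/s²

Acceleration is [L]/[T]² = c·[E]/ℏ.
1 GeV → c/ℏ × (1 GeV in J) = 4.552 × 10³² m/s².
Result: 110 × 4.552 × 10³² = 5.008 × 10³⁴ m/s².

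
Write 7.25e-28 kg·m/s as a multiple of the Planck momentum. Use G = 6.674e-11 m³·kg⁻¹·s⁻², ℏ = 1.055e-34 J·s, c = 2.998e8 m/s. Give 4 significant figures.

Planck momentum: p_P = √(ℏc³/G) = 6.527 kg·m/s.
7.25e-28 / 6.527 = 1.111e-28

1.111e-28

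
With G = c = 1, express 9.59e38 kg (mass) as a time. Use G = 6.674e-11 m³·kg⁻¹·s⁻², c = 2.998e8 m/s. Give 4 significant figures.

Mass → time via G/c³.
9.59e38 kg × (G/c³) = 2.375e3 s

2.375e3 s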